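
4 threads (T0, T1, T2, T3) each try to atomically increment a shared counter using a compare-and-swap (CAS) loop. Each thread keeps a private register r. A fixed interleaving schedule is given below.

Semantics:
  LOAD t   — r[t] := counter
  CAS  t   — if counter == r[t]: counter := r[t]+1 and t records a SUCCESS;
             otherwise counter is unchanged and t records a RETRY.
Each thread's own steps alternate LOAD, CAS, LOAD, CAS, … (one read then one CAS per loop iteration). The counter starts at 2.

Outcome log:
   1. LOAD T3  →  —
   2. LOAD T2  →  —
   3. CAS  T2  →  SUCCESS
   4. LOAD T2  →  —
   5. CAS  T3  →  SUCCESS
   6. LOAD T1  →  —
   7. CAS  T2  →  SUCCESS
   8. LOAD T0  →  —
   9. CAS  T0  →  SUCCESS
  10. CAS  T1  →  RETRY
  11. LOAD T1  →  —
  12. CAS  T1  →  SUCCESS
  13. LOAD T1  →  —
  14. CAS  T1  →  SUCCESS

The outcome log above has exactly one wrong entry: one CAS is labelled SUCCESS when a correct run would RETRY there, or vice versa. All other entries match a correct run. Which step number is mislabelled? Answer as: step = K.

Correct run:
   1) LOAD T3:  M=2  r_T3=2
   2) LOAD T2:  M=2  r_T2=2
   3) CAS  T2:  M=3  r_T2=2 ✓
   4) LOAD T2:  M=3  r_T2=3
   5) CAS  T3:  M=3  r_T3=2 ✗
   6) LOAD T1:  M=3  r_T1=3
   7) CAS  T2:  M=4  r_T2=3 ✓
   8) LOAD T0:  M=4  r_T0=4
   9) CAS  T0:  M=5  r_T0=4 ✓
  10) CAS  T1:  M=5  r_T1=3 ✗
  11) LOAD T1:  M=5  r_T1=5
  12) CAS  T1:  M=6  r_T1=5 ✓
  13) LOAD T1:  M=6  r_T1=6
  14) CAS  T1:  M=7  r_T1=6 ✓
Mismatch at 5.

step = 5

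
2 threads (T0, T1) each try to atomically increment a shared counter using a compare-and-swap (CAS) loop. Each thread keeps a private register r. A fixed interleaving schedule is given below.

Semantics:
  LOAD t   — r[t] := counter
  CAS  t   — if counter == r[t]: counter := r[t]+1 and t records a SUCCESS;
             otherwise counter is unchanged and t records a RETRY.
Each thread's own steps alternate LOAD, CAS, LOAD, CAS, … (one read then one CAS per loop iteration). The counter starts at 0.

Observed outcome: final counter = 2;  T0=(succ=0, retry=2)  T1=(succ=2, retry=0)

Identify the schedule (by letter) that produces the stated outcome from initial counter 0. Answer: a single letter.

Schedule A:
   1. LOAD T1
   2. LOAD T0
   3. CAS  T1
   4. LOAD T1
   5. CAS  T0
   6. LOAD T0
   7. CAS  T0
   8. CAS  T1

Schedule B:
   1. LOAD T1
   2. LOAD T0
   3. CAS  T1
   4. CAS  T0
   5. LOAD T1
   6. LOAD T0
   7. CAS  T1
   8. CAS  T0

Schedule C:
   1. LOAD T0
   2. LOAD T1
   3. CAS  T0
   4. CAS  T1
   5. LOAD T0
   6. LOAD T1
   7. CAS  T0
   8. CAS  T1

B

Simulating candidate B:
#1 T1 reads 0
#2 T0 reads 0
#3 T1 CAS(0→1) writes; counter now 1
#4 T0 CAS(0→1) fails; counter now 1
#5 T1 reads 1
#6 T0 reads 1
#7 T1 CAS(1→2) writes; counter now 2
#8 T0 CAS(1→2) fails; counter now 2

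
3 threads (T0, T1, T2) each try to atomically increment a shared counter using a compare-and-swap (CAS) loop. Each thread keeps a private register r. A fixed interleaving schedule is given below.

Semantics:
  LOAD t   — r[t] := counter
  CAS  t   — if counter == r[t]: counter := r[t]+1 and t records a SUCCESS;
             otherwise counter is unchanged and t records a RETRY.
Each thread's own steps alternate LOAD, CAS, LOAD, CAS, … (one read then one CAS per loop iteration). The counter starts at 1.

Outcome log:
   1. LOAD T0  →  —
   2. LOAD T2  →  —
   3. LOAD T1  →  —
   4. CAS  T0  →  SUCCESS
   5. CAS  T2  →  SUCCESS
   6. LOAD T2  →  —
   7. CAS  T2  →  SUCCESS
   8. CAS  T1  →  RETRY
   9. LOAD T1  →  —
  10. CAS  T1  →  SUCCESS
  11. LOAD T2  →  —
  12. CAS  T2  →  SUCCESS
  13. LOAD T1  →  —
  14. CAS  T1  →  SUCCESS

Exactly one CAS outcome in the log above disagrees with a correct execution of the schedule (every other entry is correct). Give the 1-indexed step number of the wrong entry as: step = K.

step = 5

Reference trace:
step 1: T0 LOAD ⇒ load; ctr=1 reg=1
step 2: T2 LOAD ⇒ load; ctr=1 reg=1
step 3: T1 LOAD ⇒ load; ctr=1 reg=1
step 4: T0 CAS ⇒ ok; ctr=2 reg=1
step 5: T2 CAS ⇒ retry; ctr=2 reg=1
step 6: T2 LOAD ⇒ load; ctr=2 reg=2
step 7: T2 CAS ⇒ ok; ctr=3 reg=2
step 8: T1 CAS ⇒ retry; ctr=3 reg=1
step 9: T1 LOAD ⇒ load; ctr=3 reg=3
step 10: T1 CAS ⇒ ok; ctr=4 reg=3
step 11: T2 LOAD ⇒ load; ctr=4 reg=4
step 12: T2 CAS ⇒ ok; ctr=5 reg=4
step 13: T1 LOAD ⇒ load; ctr=5 reg=5
step 14: T1 CAS ⇒ ok; ctr=6 reg=5
Mismatch at 5.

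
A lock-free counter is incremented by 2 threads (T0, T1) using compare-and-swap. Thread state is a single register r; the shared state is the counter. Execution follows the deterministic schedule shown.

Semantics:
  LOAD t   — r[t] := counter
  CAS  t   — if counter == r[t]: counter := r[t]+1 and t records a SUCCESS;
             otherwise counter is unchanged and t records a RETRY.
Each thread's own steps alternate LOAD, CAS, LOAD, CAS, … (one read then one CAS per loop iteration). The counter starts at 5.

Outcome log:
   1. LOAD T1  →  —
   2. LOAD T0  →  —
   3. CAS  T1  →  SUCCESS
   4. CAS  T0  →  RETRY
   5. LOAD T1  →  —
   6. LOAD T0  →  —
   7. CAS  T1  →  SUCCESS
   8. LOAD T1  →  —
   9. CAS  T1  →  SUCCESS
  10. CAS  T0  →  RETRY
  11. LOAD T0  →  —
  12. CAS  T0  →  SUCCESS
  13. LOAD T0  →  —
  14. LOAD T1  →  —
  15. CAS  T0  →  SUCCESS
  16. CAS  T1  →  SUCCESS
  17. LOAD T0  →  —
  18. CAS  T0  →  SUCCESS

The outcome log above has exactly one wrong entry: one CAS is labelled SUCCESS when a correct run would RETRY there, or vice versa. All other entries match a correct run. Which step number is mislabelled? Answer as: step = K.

step = 16

Correct run:
#1 T1 reads 5
#2 T0 reads 5
#3 T1 CAS(5→6) writes; counter now 6
#4 T0 CAS(5→6) fails; counter now 6
#5 T1 reads 6
#6 T0 reads 6
#7 T1 CAS(6→7) writes; counter now 7
#8 T1 reads 7
#9 T1 CAS(7→8) writes; counter now 8
#10 T0 CAS(6→7) fails; counter now 8
#11 T0 reads 8
#12 T0 CAS(8→9) writes; counter now 9
#13 T0 reads 9
#14 T1 reads 9
#15 T0 CAS(9→10) writes; counter now 10
#16 T1 CAS(9→10) fails; counter now 10
#17 T0 reads 10
#18 T0 CAS(10→11) writes; counter now 11
Flip is step 16.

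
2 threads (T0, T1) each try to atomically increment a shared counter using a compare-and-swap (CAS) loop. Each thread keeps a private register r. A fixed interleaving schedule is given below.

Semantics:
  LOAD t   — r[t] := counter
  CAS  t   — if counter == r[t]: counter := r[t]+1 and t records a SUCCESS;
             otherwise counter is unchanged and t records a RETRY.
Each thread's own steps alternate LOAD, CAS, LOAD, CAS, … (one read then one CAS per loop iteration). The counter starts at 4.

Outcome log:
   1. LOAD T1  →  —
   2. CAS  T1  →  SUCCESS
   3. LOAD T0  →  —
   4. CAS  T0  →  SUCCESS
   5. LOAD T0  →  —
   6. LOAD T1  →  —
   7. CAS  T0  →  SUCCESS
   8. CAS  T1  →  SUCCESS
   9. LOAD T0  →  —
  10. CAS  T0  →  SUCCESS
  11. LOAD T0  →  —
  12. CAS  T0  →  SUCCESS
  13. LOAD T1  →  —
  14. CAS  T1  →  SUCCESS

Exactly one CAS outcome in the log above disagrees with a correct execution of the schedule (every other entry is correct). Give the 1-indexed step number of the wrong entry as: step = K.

step = 8

Correct run:
1. LOAD T1 → mem=4 r[T1]=4 [LOAD]
2. CAS T1 → mem=5 r[T1]=4 [OK]
3. LOAD T0 → mem=5 r[T0]=5 [LOAD]
4. CAS T0 → mem=6 r[T0]=5 [OK]
5. LOAD T0 → mem=6 r[T0]=6 [LOAD]
6. LOAD T1 → mem=6 r[T1]=6 [LOAD]
7. CAS T0 → mem=7 r[T0]=6 [OK]
8. CAS T1 → mem=7 r[T1]=6 [RETRY]
9. LOAD T0 → mem=7 r[T0]=7 [LOAD]
10. CAS T0 → mem=8 r[T0]=7 [OK]
11. LOAD T0 → mem=8 r[T0]=8 [LOAD]
12. CAS T0 → mem=9 r[T0]=8 [OK]
13. LOAD T1 → mem=9 r[T1]=9 [LOAD]
14. CAS T1 → mem=10 r[T1]=9 [OK]
Mismatch at 8.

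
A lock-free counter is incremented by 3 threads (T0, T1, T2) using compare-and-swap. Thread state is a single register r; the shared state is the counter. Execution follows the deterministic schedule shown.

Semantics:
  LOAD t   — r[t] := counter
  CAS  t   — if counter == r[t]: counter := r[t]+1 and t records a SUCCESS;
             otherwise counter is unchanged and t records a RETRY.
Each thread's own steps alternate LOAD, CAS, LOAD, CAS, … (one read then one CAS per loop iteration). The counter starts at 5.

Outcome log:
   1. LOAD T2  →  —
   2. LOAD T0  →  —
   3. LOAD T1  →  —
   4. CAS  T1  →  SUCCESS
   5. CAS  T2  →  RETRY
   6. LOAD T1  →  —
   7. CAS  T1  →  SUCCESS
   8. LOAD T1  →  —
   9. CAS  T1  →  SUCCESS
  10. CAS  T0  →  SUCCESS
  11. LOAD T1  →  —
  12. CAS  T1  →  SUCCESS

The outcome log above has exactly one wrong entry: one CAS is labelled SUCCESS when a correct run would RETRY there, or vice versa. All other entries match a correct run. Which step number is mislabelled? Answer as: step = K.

step = 10

Correct run:
   1) LOAD T2:  M=5  r_T2=5
   2) LOAD T0:  M=5  r_T0=5
   3) LOAD T1:  M=5  r_T1=5
   4) CAS  T1:  M=6  r_T1=5 ✓
   5) CAS  T2:  M=6  r_T2=5 ✗
   6) LOAD T1:  M=6  r_T1=6
   7) CAS  T1:  M=7  r_T1=6 ✓
   8) LOAD T1:  M=7  r_T1=7
   9) CAS  T1:  M=8  r_T1=7 ✓
  10) CAS  T0:  M=8  r_T0=5 ✗
  11) LOAD T1:  M=8  r_T1=8
  12) CAS  T1:  M=9  r_T1=8 ✓
Log disagrees first at step 10.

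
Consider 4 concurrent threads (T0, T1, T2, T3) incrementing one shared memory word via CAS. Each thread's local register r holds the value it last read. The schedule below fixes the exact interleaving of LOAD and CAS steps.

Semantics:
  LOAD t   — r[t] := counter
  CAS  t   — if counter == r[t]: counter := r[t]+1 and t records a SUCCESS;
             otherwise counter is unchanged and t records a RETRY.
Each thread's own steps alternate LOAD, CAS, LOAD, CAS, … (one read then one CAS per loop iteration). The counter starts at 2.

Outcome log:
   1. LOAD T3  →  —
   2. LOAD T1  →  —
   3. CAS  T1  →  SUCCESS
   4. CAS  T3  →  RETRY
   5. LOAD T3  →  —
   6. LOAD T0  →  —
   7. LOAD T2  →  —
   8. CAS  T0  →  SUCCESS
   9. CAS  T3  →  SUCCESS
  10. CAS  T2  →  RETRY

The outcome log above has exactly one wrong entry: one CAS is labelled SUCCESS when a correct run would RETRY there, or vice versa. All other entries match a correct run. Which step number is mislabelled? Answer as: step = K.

step = 9

Correct run:
#1 T3 reads 2
#2 T1 reads 2
#3 T1 CAS(2→3) writes; counter now 3
#4 T3 CAS(2→3) fails; counter now 3
#5 T3 reads 3
#6 T0 reads 3
#7 T2 reads 3
#8 T0 CAS(3→4) writes; counter now 4
#9 T3 CAS(3→4) fails; counter now 4
#10 T2 CAS(3→4) fails; counter now 4
Log disagrees first at step 9.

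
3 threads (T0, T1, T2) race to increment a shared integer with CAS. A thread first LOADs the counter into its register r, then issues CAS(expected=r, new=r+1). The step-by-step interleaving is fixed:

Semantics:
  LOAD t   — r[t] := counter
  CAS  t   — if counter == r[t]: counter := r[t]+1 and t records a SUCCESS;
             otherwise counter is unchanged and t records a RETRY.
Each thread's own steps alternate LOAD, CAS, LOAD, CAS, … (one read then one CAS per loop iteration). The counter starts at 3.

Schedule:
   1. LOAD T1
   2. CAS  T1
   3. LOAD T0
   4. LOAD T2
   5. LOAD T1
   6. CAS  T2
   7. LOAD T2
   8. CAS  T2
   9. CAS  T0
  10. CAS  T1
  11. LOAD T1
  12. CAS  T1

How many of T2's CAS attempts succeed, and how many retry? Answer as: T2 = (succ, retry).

T2 = (2, 0)

   1) LOAD T1:  M=3  r_T1=3
   2) CAS  T1:  M=4  r_T1=3 ✓
   3) LOAD T0:  M=4  r_T0=4
   4) LOAD T2:  M=4  r_T2=4
   5) LOAD T1:  M=4  r_T1=4
   6) CAS  T2:  M=5  r_T2=4 ✓
   7) LOAD T2:  M=5  r_T2=5
   8) CAS  T2:  M=6  r_T2=5 ✓
   9) CAS  T0:  M=6  r_T0=4 ✗
  10) CAS  T1:  M=6  r_T1=4 ✗
  11) LOAD T1:  M=6  r_T1=6
  12) CAS  T1:  M=7  r_T1=6 ✓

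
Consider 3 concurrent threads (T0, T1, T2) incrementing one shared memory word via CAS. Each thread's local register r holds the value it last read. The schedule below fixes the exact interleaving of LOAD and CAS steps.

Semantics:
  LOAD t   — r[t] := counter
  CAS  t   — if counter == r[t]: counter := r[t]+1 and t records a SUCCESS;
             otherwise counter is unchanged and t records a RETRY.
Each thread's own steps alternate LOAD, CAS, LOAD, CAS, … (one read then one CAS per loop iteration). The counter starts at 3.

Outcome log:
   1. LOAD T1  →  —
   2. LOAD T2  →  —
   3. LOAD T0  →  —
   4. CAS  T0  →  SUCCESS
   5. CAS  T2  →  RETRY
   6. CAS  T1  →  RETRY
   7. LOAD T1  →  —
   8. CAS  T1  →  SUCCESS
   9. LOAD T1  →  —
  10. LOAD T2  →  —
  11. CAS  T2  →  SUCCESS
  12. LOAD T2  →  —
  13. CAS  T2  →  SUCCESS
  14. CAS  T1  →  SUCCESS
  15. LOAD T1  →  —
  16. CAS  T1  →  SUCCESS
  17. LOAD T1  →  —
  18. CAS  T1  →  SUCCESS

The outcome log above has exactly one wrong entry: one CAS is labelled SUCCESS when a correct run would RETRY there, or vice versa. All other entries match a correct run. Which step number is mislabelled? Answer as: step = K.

Re-executing:
step 1: T1 LOAD ⇒ load; ctr=3 reg=3
step 2: T2 LOAD ⇒ load; ctr=3 reg=3
step 3: T0 LOAD ⇒ load; ctr=3 reg=3
step 4: T0 CAS ⇒ ok; ctr=4 reg=3
step 5: T2 CAS ⇒ retry; ctr=4 reg=3
step 6: T1 CAS ⇒ retry; ctr=4 reg=3
step 7: T1 LOAD ⇒ load; ctr=4 reg=4
step 8: T1 CAS ⇒ ok; ctr=5 reg=4
step 9: T1 LOAD ⇒ load; ctr=5 reg=5
step 10: T2 LOAD ⇒ load; ctr=5 reg=5
step 11: T2 CAS ⇒ ok; ctr=6 reg=5
step 12: T2 LOAD ⇒ load; ctr=6 reg=6
step 13: T2 CAS ⇒ ok; ctr=7 reg=6
step 14: T1 CAS ⇒ retry; ctr=7 reg=5
step 15: T1 LOAD ⇒ load; ctr=7 reg=7
step 16: T1 CAS ⇒ ok; ctr=8 reg=7
step 17: T1 LOAD ⇒ load; ctr=8 reg=8
step 18: T1 CAS ⇒ ok; ctr=9 reg=8
Flip is step 14.

step = 14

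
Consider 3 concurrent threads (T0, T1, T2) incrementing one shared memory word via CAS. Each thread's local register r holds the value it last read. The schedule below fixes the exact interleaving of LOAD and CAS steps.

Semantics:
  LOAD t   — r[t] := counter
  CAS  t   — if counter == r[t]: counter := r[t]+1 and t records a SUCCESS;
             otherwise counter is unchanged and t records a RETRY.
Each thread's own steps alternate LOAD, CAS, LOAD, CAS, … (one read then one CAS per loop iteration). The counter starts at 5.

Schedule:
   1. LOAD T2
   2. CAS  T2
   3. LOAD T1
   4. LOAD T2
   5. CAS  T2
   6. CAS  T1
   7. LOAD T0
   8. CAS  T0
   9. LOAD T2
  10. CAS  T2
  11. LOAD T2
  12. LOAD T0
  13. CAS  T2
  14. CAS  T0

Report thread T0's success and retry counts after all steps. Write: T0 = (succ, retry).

T0 = (1, 1)

1. LOAD T2 → mem=5 r[T2]=5 [LOAD]
2. CAS T2 → mem=6 r[T2]=5 [OK]
3. LOAD T1 → mem=6 r[T1]=6 [LOAD]
4. LOAD T2 → mem=6 r[T2]=6 [LOAD]
5. CAS T2 → mem=7 r[T2]=6 [OK]
6. CAS T1 → mem=7 r[T1]=6 [RETRY]
7. LOAD T0 → mem=7 r[T0]=7 [LOAD]
8. CAS T0 → mem=8 r[T0]=7 [OK]
9. LOAD T2 → mem=8 r[T2]=8 [LOAD]
10. CAS T2 → mem=9 r[T2]=8 [OK]
11. LOAD T2 → mem=9 r[T2]=9 [LOAD]
12. LOAD T0 → mem=9 r[T0]=9 [LOAD]
13. CAS T2 → mem=10 r[T2]=9 [OK]
14. CAS T0 → mem=10 r[T0]=9 [RETRY]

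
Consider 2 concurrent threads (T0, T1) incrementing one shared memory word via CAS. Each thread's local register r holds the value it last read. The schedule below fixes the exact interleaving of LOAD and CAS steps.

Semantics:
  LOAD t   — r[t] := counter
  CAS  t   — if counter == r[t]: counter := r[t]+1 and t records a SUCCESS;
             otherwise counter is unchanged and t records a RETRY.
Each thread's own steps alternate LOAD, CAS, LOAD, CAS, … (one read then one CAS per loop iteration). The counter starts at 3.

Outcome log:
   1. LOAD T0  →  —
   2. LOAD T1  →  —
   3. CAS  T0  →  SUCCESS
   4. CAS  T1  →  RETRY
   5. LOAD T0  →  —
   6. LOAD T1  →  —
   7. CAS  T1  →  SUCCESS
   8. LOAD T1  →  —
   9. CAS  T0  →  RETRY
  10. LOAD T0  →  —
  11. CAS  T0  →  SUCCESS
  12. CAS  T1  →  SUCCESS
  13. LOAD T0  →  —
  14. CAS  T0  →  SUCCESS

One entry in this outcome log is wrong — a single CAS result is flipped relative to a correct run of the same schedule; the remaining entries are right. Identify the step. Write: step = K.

step = 12

Correct run:
   1) LOAD T0:  M=3  r_T0=3
   2) LOAD T1:  M=3  r_T1=3
   3) CAS  T0:  M=4  r_T0=3 ✓
   4) CAS  T1:  M=4  r_T1=3 ✗
   5) LOAD T0:  M=4  r_T0=4
   6) LOAD T1:  M=4  r_T1=4
   7) CAS  T1:  M=5  r_T1=4 ✓
   8) LOAD T1:  M=5  r_T1=5
   9) CAS  T0:  M=5  r_T0=4 ✗
  10) LOAD T0:  M=5  r_T0=5
  11) CAS  T0:  M=6  r_T0=5 ✓
  12) CAS  T1:  M=6  r_T1=5 ✗
  13) LOAD T0:  M=6  r_T0=6
  14) CAS  T0:  M=7  r_T0=6 ✓
Log disagrees first at step 12.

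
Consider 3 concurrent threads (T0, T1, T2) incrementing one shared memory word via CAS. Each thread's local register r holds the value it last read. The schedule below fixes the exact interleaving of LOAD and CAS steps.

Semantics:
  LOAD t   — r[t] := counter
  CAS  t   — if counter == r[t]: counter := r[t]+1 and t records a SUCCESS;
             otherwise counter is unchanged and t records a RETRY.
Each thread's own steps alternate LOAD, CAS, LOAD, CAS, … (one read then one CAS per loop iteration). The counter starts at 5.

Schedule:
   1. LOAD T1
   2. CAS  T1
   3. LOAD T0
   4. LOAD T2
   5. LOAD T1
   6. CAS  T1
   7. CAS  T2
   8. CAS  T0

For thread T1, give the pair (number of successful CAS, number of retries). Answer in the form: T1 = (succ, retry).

T1 = (2, 0)

T1 LOAD — after: cnt=5, r=5 — load
T1 CAS — after: cnt=6, r=5 — ok
T0 LOAD — after: cnt=6, r=6 — load
T2 LOAD — after: cnt=6, r=6 — load
T1 LOAD — after: cnt=6, r=6 — load
T1 CAS — after: cnt=7, r=6 — ok
T2 CAS — after: cnt=7, r=6 — retry
T0 CAS — after: cnt=7, r=6 — retry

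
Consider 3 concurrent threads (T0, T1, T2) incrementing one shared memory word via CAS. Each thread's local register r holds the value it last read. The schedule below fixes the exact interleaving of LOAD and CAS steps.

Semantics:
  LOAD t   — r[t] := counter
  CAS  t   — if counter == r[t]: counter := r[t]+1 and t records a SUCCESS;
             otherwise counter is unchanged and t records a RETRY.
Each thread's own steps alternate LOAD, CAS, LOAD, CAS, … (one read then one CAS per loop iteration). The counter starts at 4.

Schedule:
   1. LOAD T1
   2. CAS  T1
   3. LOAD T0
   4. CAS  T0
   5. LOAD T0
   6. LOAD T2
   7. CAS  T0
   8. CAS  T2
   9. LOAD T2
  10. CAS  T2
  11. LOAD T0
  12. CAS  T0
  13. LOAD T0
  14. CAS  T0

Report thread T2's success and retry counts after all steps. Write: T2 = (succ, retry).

T2 = (1, 1)

step 1: T1 LOAD ⇒ load; ctr=4 reg=4
step 2: T1 CAS ⇒ ok; ctr=5 reg=4
step 3: T0 LOAD ⇒ load; ctr=5 reg=5
step 4: T0 CAS ⇒ ok; ctr=6 reg=5
step 5: T0 LOAD ⇒ load; ctr=6 reg=6
step 6: T2 LOAD ⇒ load; ctr=6 reg=6
step 7: T0 CAS ⇒ ok; ctr=7 reg=6
step 8: T2 CAS ⇒ retry; ctr=7 reg=6
step 9: T2 LOAD ⇒ load; ctr=7 reg=7
step 10: T2 CAS ⇒ ok; ctr=8 reg=7
step 11: T0 LOAD ⇒ load; ctr=8 reg=8
step 12: T0 CAS ⇒ ok; ctr=9 reg=8
step 13: T0 LOAD ⇒ load; ctr=9 reg=9
step 14: T0 CAS ⇒ ok; ctr=10 reg=9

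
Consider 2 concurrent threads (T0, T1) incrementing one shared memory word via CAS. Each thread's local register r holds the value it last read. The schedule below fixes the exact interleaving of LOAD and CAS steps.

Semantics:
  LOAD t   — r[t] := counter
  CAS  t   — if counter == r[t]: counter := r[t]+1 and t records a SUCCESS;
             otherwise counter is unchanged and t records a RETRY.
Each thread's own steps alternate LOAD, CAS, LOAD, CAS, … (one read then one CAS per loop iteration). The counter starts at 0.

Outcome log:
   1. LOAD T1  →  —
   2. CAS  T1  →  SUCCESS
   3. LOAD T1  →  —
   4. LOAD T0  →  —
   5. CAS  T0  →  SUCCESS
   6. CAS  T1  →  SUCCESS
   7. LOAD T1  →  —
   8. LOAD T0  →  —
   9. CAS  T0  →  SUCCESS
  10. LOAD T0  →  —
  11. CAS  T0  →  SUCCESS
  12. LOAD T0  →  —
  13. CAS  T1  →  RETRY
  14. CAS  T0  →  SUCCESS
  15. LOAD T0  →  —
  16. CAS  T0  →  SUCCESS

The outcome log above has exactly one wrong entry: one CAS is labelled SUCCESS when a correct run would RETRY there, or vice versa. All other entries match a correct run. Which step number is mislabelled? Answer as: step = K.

step = 6

Correct run:
#1 T1 reads 0
#2 T1 CAS(0→1) writes; counter now 1
#3 T1 reads 1
#4 T0 reads 1
#5 T0 CAS(1→2) writes; counter now 2
#6 T1 CAS(1→2) fails; counter now 2
#7 T1 reads 2
#8 T0 reads 2
#9 T0 CAS(2→3) writes; counter now 3
#10 T0 reads 3
#11 T0 CAS(3→4) writes; counter now 4
#12 T0 reads 4
#13 T1 CAS(2→3) fails; counter now 4
#14 T0 CAS(4→5) writes; counter now 5
#15 T0 reads 5
#16 T0 CAS(5→6) writes; counter now 6
Log disagrees first at step 6.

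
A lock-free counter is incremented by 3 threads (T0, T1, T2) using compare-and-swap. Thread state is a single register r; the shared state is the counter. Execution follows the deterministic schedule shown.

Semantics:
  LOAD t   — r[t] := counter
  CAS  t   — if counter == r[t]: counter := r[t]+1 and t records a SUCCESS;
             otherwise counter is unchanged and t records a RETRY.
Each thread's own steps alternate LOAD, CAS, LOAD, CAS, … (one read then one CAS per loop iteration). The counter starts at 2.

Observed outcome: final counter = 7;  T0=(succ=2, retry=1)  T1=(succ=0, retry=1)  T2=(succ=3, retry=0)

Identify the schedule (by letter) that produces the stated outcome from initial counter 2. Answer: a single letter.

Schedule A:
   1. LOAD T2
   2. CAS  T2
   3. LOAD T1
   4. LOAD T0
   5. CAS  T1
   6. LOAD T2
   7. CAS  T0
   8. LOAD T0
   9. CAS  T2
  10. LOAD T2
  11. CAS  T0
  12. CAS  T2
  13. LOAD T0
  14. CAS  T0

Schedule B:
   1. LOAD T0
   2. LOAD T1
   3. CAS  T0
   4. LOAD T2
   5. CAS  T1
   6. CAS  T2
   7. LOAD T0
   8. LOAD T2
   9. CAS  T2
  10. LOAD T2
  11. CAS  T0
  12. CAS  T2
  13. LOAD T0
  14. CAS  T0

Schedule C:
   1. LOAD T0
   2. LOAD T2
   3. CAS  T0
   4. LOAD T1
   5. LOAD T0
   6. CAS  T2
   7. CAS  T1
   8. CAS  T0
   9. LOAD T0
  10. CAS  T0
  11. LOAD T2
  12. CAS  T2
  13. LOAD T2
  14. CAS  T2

B

Tracing schedule B:
   1) LOAD T0:  M=2  r_T0=2
   2) LOAD T1:  M=2  r_T1=2
   3) CAS  T0:  M=3  r_T0=2 ✓
   4) LOAD T2:  M=3  r_T2=3
   5) CAS  T1:  M=3  r_T1=2 ✗
   6) CAS  T2:  M=4  r_T2=3 ✓
   7) LOAD T0:  M=4  r_T0=4
   8) LOAD T2:  M=4  r_T2=4
   9) CAS  T2:  M=5  r_T2=4 ✓
  10) LOAD T2:  M=5  r_T2=5
  11) CAS  T0:  M=5  r_T0=4 ✗
  12) CAS  T2:  M=6  r_T2=5 ✓
  13) LOAD T0:  M=6  r_T0=6
  14) CAS  T0:  M=7  r_T0=6 ✓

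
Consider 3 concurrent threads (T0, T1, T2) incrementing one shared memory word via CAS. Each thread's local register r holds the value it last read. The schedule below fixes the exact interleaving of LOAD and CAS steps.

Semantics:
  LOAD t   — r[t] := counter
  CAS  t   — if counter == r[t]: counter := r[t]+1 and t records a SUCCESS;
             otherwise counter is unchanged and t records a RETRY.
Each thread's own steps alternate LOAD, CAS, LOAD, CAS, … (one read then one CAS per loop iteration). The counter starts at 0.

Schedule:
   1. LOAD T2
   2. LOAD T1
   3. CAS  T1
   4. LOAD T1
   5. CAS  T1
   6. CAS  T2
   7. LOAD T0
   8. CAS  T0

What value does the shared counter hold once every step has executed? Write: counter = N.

counter = 3

1. LOAD T2 → mem=0 r[T2]=0 [LOAD]
2. LOAD T1 → mem=0 r[T1]=0 [LOAD]
3. CAS T1 → mem=1 r[T1]=0 [OK]
4. LOAD T1 → mem=1 r[T1]=1 [LOAD]
5. CAS T1 → mem=2 r[T1]=1 [OK]
6. CAS T2 → mem=2 r[T2]=0 [RETRY]
7. LOAD T0 → mem=2 r[T0]=2 [LOAD]
8. CAS T0 → mem=3 r[T0]=2 [OK]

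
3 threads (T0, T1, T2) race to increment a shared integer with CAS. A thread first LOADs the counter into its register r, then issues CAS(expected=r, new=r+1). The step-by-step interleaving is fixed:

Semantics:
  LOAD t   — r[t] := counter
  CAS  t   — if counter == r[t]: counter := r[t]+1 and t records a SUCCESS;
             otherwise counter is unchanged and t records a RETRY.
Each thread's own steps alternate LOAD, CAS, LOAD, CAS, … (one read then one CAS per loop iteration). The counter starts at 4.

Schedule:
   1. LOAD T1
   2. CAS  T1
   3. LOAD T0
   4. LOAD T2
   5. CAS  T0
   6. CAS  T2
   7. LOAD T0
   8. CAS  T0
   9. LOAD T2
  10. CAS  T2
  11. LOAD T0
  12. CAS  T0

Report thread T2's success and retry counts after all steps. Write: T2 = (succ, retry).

T2 = (1, 1)

1. LOAD T1 → mem=4 r[T1]=4 [LOAD]
2. CAS T1 → mem=5 r[T1]=4 [OK]
3. LOAD T0 → mem=5 r[T0]=5 [LOAD]
4. LOAD T2 → mem=5 r[T2]=5 [LOAD]
5. CAS T0 → mem=6 r[T0]=5 [OK]
6. CAS T2 → mem=6 r[T2]=5 [RETRY]
7. LOAD T0 → mem=6 r[T0]=6 [LOAD]
8. CAS T0 → mem=7 r[T0]=6 [OK]
9. LOAD T2 → mem=7 r[T2]=7 [LOAD]
10. CAS T2 → mem=8 r[T2]=7 [OK]
11. LOAD T0 → mem=8 r[T0]=8 [LOAD]
12. CAS T0 → mem=9 r[T0]=8 [OK]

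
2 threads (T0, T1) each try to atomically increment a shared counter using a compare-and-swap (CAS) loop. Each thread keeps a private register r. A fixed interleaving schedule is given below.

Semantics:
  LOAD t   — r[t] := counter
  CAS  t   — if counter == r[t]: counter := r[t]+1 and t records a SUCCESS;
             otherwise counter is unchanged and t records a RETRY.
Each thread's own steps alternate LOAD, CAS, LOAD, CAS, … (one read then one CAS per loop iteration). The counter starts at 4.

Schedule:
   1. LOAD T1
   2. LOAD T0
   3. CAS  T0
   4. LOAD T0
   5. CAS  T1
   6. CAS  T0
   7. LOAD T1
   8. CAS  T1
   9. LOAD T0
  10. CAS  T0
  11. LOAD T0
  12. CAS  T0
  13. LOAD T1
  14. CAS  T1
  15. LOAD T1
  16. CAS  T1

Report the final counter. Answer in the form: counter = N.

1. LOAD T1 → mem=4 r[T1]=4 [LOAD]
2. LOAD T0 → mem=4 r[T0]=4 [LOAD]
3. CAS T0 → mem=5 r[T0]=4 [OK]
4. LOAD T0 → mem=5 r[T0]=5 [LOAD]
5. CAS T1 → mem=5 r[T1]=4 [RETRY]
6. CAS T0 → mem=6 r[T0]=5 [OK]
7. LOAD T1 → mem=6 r[T1]=6 [LOAD]
8. CAS T1 → mem=7 r[T1]=6 [OK]
9. LOAD T0 → mem=7 r[T0]=7 [LOAD]
10. CAS T0 → mem=8 r[T0]=7 [OK]
11. LOAD T0 → mem=8 r[T0]=8 [LOAD]
12. CAS T0 → mem=9 r[T0]=8 [OK]
13. LOAD T1 → mem=9 r[T1]=9 [LOAD]
14. CAS T1 → mem=10 r[T1]=9 [OK]
15. LOAD T1 → mem=10 r[T1]=10 [LOAD]
16. CAS T1 → mem=11 r[T1]=10 [OK]

counter = 11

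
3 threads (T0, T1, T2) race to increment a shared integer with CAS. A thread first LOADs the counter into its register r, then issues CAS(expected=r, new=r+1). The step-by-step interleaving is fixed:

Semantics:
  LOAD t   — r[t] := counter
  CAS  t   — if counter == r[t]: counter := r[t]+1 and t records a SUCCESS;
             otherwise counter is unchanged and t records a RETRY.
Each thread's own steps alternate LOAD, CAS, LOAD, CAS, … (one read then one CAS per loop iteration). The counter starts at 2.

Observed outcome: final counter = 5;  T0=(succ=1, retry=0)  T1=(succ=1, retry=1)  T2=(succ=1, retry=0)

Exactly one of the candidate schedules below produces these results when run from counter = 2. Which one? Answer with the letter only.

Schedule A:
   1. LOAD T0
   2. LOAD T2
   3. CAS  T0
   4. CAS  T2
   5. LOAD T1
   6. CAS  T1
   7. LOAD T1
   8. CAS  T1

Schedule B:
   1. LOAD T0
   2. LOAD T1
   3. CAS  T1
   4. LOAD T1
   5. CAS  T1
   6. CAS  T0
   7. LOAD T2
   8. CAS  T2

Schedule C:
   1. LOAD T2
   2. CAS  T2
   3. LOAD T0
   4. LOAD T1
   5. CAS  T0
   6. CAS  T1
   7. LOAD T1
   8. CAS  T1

Tracing schedule C:
T2 LOAD — after: cnt=2, r=2 — load
T2 CAS — after: cnt=3, r=2 — ok
T0 LOAD — after: cnt=3, r=3 — load
T1 LOAD — after: cnt=3, r=3 — load
T0 CAS — after: cnt=4, r=3 — ok
T1 CAS — after: cnt=4, r=3 — retry
T1 LOAD — after: cnt=4, r=4 — load
T1 CAS — after: cnt=5, r=4 — ok

C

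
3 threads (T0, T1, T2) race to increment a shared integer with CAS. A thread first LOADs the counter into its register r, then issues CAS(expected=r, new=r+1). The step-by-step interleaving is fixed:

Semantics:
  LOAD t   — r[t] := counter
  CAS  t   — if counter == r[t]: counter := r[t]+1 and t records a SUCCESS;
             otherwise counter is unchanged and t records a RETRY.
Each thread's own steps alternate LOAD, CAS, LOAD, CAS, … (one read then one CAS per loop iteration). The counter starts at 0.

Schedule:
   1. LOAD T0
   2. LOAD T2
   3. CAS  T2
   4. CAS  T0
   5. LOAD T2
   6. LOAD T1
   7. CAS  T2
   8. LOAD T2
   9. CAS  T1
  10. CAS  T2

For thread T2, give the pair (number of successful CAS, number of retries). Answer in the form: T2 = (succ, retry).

T2 = (3, 0)

1. LOAD T0 → mem=0 r[T0]=0 [LOAD]
2. LOAD T2 → mem=0 r[T2]=0 [LOAD]
3. CAS T2 → mem=1 r[T2]=0 [OK]
4. CAS T0 → mem=1 r[T0]=0 [RETRY]
5. LOAD T2 → mem=1 r[T2]=1 [LOAD]
6. LOAD T1 → mem=1 r[T1]=1 [LOAD]
7. CAS T2 → mem=2 r[T2]=1 [OK]
8. LOAD T2 → mem=2 r[T2]=2 [LOAD]
9. CAS T1 → mem=2 r[T1]=1 [RETRY]
10. CAS T2 → mem=3 r[T2]=2 [OK]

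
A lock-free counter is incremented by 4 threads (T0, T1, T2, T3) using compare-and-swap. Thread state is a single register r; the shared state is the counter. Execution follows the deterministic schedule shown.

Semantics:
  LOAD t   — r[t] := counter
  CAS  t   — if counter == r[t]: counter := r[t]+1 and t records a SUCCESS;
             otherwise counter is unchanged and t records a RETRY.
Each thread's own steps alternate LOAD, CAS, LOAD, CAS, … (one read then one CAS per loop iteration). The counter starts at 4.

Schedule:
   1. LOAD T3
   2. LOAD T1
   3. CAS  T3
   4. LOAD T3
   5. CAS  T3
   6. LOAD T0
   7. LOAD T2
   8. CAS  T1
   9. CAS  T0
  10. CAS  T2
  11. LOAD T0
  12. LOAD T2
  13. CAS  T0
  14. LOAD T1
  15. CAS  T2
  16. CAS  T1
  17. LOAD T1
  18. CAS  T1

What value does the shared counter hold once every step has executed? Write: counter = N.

counter = 10

T3 LOAD — after: cnt=4, r=4 — load
T1 LOAD — after: cnt=4, r=4 — load
T3 CAS — after: cnt=5, r=4 — ok
T3 LOAD — after: cnt=5, r=5 — load
T3 CAS — after: cnt=6, r=5 — ok
T0 LOAD — after: cnt=6, r=6 — load
T2 LOAD — after: cnt=6, r=6 — load
T1 CAS — after: cnt=6, r=4 — retry
T0 CAS — after: cnt=7, r=6 — ok
T2 CAS — after: cnt=7, r=6 — retry
T0 LOAD — after: cnt=7, r=7 — load
T2 LOAD — after: cnt=7, r=7 — load
T0 CAS — after: cnt=8, r=7 — ok
T1 LOAD — after: cnt=8, r=8 — load
T2 CAS — after: cnt=8, r=7 — retry
T1 CAS — after: cnt=9, r=8 — ok
T1 LOAD — after: cnt=9, r=9 — load
T1 CAS — after: cnt=10, r=9 — ok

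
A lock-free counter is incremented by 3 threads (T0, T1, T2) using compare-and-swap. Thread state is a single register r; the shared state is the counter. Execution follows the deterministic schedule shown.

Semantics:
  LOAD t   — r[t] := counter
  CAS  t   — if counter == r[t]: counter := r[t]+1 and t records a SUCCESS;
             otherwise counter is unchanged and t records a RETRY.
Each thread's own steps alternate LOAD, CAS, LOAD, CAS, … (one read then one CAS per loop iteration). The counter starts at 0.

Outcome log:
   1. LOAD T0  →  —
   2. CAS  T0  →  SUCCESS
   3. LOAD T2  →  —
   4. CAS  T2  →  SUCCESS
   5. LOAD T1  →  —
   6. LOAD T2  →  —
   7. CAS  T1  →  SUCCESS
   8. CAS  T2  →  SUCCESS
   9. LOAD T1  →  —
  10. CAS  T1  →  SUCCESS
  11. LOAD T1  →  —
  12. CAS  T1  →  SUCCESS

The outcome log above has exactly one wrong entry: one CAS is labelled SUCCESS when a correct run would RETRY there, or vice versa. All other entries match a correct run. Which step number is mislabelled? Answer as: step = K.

step = 8

Correct run:
   1) LOAD T0:  M=0  r_T0=0
   2) CAS  T0:  M=1  r_T0=0 ✓
   3) LOAD T2:  M=1  r_T2=1
   4) CAS  T2:  M=2  r_T2=1 ✓
   5) LOAD T1:  M=2  r_T1=2
   6) LOAD T2:  M=2  r_T2=2
   7) CAS  T1:  M=3  r_T1=2 ✓
   8) CAS  T2:  M=3  r_T2=2 ✗
   9) LOAD T1:  M=3  r_T1=3
  10) CAS  T1:  M=4  r_T1=3 ✓
  11) LOAD T1:  M=4  r_T1=4
  12) CAS  T1:  M=5  r_T1=4 ✓
Flip is step 8.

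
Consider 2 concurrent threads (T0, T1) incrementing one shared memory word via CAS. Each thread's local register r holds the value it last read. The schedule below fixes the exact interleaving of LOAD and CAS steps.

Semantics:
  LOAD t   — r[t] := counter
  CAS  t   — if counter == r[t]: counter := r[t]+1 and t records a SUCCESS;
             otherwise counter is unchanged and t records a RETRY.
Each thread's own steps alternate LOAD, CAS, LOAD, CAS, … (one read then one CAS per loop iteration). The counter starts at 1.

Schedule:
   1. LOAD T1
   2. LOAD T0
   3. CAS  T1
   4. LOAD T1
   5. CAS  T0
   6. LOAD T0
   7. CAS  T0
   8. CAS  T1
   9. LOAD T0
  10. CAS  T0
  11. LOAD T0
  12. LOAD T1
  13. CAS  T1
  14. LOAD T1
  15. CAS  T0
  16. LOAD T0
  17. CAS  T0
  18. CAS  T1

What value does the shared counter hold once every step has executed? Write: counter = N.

counter = 6

1. LOAD T1 → mem=1 r[T1]=1 [LOAD]
2. LOAD T0 → mem=1 r[T0]=1 [LOAD]
3. CAS T1 → mem=2 r[T1]=1 [OK]
4. LOAD T1 → mem=2 r[T1]=2 [LOAD]
5. CAS T0 → mem=2 r[T0]=1 [RETRY]
6. LOAD T0 → mem=2 r[T0]=2 [LOAD]
7. CAS T0 → mem=3 r[T0]=2 [OK]
8. CAS T1 → mem=3 r[T1]=2 [RETRY]
9. LOAD T0 → mem=3 r[T0]=3 [LOAD]
10. CAS T0 → mem=4 r[T0]=3 [OK]
11. LOAD T0 → mem=4 r[T0]=4 [LOAD]
12. LOAD T1 → mem=4 r[T1]=4 [LOAD]
13. CAS T1 → mem=5 r[T1]=4 [OK]
14. LOAD T1 → mem=5 r[T1]=5 [LOAD]
15. CAS T0 → mem=5 r[T0]=4 [RETRY]
16. LOAD T0 → mem=5 r[T0]=5 [LOAD]
17. CAS T0 → mem=6 r[T0]=5 [OK]
18. CAS T1 → mem=6 r[T1]=5 [RETRY]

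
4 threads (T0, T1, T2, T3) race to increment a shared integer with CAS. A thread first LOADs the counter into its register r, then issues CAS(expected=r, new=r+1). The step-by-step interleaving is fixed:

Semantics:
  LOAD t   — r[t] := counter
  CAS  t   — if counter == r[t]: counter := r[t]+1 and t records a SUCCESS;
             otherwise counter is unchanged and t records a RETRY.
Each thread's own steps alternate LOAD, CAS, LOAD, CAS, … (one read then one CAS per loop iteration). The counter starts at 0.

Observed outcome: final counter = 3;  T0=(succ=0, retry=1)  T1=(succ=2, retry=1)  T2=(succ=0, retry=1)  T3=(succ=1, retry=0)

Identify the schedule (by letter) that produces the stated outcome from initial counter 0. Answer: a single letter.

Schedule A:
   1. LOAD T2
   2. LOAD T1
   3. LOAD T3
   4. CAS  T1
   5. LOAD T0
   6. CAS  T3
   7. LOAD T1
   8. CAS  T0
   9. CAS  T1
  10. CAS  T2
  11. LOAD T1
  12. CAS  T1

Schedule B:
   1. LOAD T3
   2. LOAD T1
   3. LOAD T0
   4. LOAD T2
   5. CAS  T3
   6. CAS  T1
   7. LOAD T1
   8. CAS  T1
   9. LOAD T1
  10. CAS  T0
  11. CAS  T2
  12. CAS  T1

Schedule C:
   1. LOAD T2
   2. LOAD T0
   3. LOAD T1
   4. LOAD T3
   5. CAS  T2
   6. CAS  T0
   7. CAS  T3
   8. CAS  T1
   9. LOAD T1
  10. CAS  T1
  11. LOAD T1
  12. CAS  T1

B

Simulating candidate B:
#1 T3 reads 0
#2 T1 reads 0
#3 T0 reads 0
#4 T2 reads 0
#5 T3 CAS(0→1) writes; counter now 1
#6 T1 CAS(0→1) fails; counter now 1
#7 T1 reads 1
#8 T1 CAS(1→2) writes; counter now 2
#9 T1 reads 2
#10 T0 CAS(0→1) fails; counter now 2
#11 T2 CAS(0→1) fails; counter now 2
#12 T1 CAS(2→3) writes; counter now 3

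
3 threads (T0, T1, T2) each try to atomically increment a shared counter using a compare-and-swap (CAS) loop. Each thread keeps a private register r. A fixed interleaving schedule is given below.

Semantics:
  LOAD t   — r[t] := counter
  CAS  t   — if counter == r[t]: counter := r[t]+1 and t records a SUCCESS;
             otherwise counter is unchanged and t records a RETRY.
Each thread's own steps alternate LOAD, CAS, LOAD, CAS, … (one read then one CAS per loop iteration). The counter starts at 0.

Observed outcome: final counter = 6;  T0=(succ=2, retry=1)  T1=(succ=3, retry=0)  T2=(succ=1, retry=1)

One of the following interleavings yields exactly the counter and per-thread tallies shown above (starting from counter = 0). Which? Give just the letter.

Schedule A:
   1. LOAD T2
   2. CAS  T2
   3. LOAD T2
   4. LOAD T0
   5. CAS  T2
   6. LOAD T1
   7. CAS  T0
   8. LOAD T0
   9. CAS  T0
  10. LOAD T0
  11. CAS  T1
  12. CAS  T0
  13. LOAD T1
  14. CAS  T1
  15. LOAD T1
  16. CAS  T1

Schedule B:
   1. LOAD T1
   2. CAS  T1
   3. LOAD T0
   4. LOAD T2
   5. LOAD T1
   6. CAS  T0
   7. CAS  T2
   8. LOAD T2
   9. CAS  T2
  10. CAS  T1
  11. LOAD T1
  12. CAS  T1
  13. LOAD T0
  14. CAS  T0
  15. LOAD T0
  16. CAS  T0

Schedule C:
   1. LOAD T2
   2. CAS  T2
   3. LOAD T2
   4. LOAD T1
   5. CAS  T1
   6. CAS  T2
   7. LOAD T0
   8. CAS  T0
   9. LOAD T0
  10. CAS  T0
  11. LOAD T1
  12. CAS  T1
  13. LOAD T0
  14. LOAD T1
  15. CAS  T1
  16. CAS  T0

Simulating candidate C:
[1] T2.load  rd  (counter 0, T2.r 0)
[2] T2.cas  hit  (counter 1, T2.r 0)
[3] T2.load  rd  (counter 1, T2.r 1)
[4] T1.load  rd  (counter 1, T1.r 1)
[5] T1.cas  hit  (counter 2, T1.r 1)
[6] T2.cas  miss  (counter 2, T2.r 1)
[7] T0.load  rd  (counter 2, T0.r 2)
[8] T0.cas  hit  (counter 3, T0.r 2)
[9] T0.load  rd  (counter 3, T0.r 3)
[10] T0.cas  hit  (counter 4, T0.r 3)
[11] T1.load  rd  (counter 4, T1.r 4)
[12] T1.cas  hit  (counter 5, T1.r 4)
[13] T0.load  rd  (counter 5, T0.r 5)
[14] T1.load  rd  (counter 5, T1.r 5)
[15] T1.cas  hit  (counter 6, T1.r 5)
[16] T0.cas  miss  (counter 6, T0.r 5)

C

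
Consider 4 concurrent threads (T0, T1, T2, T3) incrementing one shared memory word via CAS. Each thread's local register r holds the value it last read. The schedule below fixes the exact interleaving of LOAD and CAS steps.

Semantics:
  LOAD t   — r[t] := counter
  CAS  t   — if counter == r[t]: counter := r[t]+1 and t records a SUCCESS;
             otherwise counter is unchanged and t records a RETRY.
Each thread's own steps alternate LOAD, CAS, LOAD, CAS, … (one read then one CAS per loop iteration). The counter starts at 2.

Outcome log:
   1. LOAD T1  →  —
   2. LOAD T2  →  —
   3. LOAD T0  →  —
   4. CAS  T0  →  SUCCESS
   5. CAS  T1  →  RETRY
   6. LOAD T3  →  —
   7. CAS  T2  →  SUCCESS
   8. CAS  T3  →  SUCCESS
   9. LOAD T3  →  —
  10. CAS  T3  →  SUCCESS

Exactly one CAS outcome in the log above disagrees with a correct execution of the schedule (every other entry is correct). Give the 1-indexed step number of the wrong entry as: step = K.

Re-executing:
[1] T1.load  rd  (counter 2, T1.r 2)
[2] T2.load  rd  (counter 2, T2.r 2)
[3] T0.load  rd  (counter 2, T0.r 2)
[4] T0.cas  hit  (counter 3, T0.r 2)
[5] T1.cas  miss  (counter 3, T1.r 2)
[6] T3.load  rd  (counter 3, T3.r 3)
[7] T2.cas  miss  (counter 3, T2.r 2)
[8] T3.cas  hit  (counter 4, T3.r 3)
[9] T3.load  rd  (counter 4, T3.r 4)
[10] T3.cas  hit  (counter 5, T3.r 4)
Mismatch at 7.

step = 7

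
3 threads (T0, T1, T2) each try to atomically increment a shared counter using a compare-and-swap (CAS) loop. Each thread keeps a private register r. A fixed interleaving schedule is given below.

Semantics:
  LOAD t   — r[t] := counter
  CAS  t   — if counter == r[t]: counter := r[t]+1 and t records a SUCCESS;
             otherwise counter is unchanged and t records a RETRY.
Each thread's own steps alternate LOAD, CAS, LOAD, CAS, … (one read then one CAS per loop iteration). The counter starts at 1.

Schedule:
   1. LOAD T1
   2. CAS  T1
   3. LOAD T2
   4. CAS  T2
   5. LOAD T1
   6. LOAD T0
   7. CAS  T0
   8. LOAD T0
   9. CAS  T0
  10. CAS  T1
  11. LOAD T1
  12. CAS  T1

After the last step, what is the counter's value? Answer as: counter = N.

counter = 6

1. LOAD T1 → mem=1 r[T1]=1 [LOAD]
2. CAS T1 → mem=2 r[T1]=1 [OK]
3. LOAD T2 → mem=2 r[T2]=2 [LOAD]
4. CAS T2 → mem=3 r[T2]=2 [OK]
5. LOAD T1 → mem=3 r[T1]=3 [LOAD]
6. LOAD T0 → mem=3 r[T0]=3 [LOAD]
7. CAS T0 → mem=4 r[T0]=3 [OK]
8. LOAD T0 → mem=4 r[T0]=4 [LOAD]
9. CAS T0 → mem=5 r[T0]=4 [OK]
10. CAS T1 → mem=5 r[T1]=3 [RETRY]
11. LOAD T1 → mem=5 r[T1]=5 [LOAD]
12. CAS T1 → mem=6 r[T1]=5 [OK]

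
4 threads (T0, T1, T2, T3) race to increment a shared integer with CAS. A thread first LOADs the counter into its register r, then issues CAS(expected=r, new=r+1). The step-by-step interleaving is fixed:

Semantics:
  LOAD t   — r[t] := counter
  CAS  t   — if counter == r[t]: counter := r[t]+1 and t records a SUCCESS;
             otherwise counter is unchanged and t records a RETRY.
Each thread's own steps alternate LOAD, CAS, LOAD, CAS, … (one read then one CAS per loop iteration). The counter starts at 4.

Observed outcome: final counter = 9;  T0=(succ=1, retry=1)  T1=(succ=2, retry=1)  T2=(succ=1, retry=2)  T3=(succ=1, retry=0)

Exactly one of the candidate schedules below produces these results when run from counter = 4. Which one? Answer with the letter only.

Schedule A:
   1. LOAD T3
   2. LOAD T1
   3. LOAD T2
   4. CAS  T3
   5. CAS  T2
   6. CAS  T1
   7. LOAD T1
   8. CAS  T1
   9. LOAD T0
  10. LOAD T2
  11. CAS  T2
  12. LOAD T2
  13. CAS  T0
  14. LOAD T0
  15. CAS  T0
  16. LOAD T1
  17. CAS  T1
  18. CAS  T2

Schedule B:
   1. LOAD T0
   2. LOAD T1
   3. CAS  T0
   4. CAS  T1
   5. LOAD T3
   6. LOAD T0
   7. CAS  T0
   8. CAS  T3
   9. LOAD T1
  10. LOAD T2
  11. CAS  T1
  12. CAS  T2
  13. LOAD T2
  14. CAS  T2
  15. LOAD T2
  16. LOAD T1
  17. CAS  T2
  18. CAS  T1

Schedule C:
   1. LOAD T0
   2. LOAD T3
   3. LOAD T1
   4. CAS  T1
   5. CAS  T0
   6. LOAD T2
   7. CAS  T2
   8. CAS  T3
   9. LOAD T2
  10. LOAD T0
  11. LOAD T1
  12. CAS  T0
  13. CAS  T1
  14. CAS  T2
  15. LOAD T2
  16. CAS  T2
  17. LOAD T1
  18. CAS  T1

Run A:
1. LOAD T3 → mem=4 r[T3]=4 [LOAD]
2. LOAD T1 → mem=4 r[T1]=4 [LOAD]
3. LOAD T2 → mem=4 r[T2]=4 [LOAD]
4. CAS T3 → mem=5 r[T3]=4 [OK]
5. CAS T2 → mem=5 r[T2]=4 [RETRY]
6. CAS T1 → mem=5 r[T1]=4 [RETRY]
7. LOAD T1 → mem=5 r[T1]=5 [LOAD]
8. CAS T1 → mem=6 r[T1]=5 [OK]
9. LOAD T0 → mem=6 r[T0]=6 [LOAD]
10. LOAD T2 → mem=6 r[T2]=6 [LOAD]
11. CAS T2 → mem=7 r[T2]=6 [OK]
12. LOAD T2 → mem=7 r[T2]=7 [LOAD]
13. CAS T0 → mem=7 r[T0]=6 [RETRY]
14. LOAD T0 → mem=7 r[T0]=7 [LOAD]
15. CAS T0 → mem=8 r[T0]=7 [OK]
16. LOAD T1 → mem=8 r[T1]=8 [LOAD]
17. CAS T1 → mem=9 r[T1]=8 [OK]
18. CAS T2 → mem=9 r[T2]=7 [RETRY]

A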